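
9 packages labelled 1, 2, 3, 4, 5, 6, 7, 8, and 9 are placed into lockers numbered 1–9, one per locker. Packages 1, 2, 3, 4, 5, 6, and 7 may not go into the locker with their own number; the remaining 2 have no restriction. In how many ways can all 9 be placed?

Let Aᵢ (for 1 ≤ i ≤ 7) be the placements that put package i in its forbidden locker. Any j of these fix j positions, leaving (9−j)! ways to fill the rest, and there are C(7,j) ways to pick which j.
By inclusion–exclusion, the number of valid placements is Σ_{j=0}^{7} (−1)^j C(7,j)·(9−j)!.
Computing: 362880 − 282240 + 105840 − 25200 + 4200 − 504 + 42 − 2 = 165016.

165016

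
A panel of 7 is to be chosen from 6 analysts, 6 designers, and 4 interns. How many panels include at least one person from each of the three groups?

Total 7-person selections from all 16: C(16,7) = 11440.
Subtract selections that omit an entire group: no analysts → C(10,7) = 120; no designers → C(10,7) = 120; no interns → C(12,7) = 792.
Add back selections omitting two groups (i.e. drawn from a single group): C(6,7) + C(6,7) + C(4,7) = 0.
By inclusion–exclusion: 11440 − 1032 + 0 = 10408.

10408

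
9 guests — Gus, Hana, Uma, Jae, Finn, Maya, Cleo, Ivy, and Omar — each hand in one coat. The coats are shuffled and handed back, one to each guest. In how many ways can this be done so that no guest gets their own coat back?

133496

Let Aᵢ be the assignments in which guest i gets their own coat. We want the size of the complement of A₁∪…∪A_9.
By inclusion–exclusion this is Σ_{j=0}^{9} (−1)^j C(9,j)·(9−j)!.
Computing: 362880 − 362880 + 181440 − 60480 + 15120 − 3024 + 504 − 72 + 9 − 1 = 133496.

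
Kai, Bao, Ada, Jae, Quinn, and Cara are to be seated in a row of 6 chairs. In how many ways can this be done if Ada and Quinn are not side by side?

Of the 6! = 720 arrangements, those with Ada and Quinn adjacent number 2 × 5! = 240 (treat the pair as a block with 2 internal orders).
Complementary counting: 720 − 240 = 480.

480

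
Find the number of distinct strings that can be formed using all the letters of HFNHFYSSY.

22680

The 9 letters of HFNHFYSSY have repeats: F appearing twice, H appearing twice, S appearing twice, and Y appearing twice.
The number of distinct arrangements is 9!/(2!·2!·2!·2!) = 362880/16 = 22680.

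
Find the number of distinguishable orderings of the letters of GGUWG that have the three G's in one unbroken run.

6

Treat the 3 copies of G as a single block. The multiset to arrange is then {GGG, U, W}, 3 items in all.
All 3 items are distinct, so there are (3)! = 6 arrangements.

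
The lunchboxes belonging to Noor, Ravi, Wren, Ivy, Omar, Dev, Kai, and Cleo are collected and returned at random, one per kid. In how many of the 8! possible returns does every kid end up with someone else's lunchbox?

14833

Count assignments avoiding every fixed point. For any j of the 8 kids fixed to their own lunchbox, the other 8−j can be arranged in (8−j)! ways.
By inclusion–exclusion this is Σ_{j=0}^{8} (−1)^j C(8,j)·(8−j)!.
Computing: 40320 − 40320 + 20160 − 6720 + 1680 − 336 + 56 − 8 + 1 = 14833.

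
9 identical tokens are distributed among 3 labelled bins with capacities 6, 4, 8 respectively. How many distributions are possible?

Ignoring the caps, the number of non-negative solutions to x_1+…+x_3 = 9 is C(11,2) = 55.
Subtract solutions that violate a single cap (substitute x_i' = x_i − (cap_i+1)): x_1 ≥ 7 gives C(4,2) = 6; x_2 ≥ 5 gives C(6,2) = 15; x_3 ≥ 9 gives C(2,2) = 1. Together 22.
No two caps can be exceeded simultaneously, so the pair terms are all 0.
By inclusion–exclusion the count is 55 − 22 + 0 = 33.

33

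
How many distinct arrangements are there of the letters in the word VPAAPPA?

VPAAPPA has 7 letters with A appearing 3 times and P appearing 3 times.
Dividing 7! = 5040 by 3!·3! = 36 for the repeated letters gives 140.

140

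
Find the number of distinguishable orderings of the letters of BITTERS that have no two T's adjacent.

1800

Total arrangements of BITTERS: 7!/(2!) = 2520.
Arrangements with the T's together: treat TT as one letter, giving (6)! = 720.
Hence 2520 − 720 = 1800.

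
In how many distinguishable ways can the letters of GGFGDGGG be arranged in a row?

The 8 letters of GGFGDGGG have repeats: G appearing 6 times.
Dividing 8! = 40320 by 6! = 720 for the repeated letters gives 56.

56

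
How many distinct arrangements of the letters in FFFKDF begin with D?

5

Fix D in the first position and arrange the remaining 5 letters.
Those 5 letters have F appearing 4 times, giving (5)!/(4!) = 5.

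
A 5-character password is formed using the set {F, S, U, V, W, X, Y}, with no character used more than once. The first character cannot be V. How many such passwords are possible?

The first character has 7−1 = 6 choices (anything except V).
The remaining 4 characters are filled from the other 6 symbols without repetition: 6 × 5 × 4 × 3 = 360.
Total: 6 × 360 = 2160.

2160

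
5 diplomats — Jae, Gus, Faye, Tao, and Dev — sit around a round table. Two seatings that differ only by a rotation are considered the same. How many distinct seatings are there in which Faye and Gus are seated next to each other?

Glue Faye and Gus into a block (2 internal orders). Seating 4 units around a circle gives (3)! arrangements.
So 2 × (3)! = 2 × 6 = 12.

12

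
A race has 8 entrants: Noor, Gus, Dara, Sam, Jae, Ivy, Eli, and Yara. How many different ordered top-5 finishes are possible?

This is an ordered selection of 5 from 8: P(8,5).
That gives 8 × 7 × 6 × 5 × 4 = 6720.

6720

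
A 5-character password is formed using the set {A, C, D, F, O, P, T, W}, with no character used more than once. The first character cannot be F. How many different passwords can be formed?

5880

The first character has 8−1 = 7 choices (anything except F).
The remaining 4 characters are filled from the other 7 symbols without repetition: 7 × 6 × 5 × 4 = 840.
Total: 7 × 840 = 5880.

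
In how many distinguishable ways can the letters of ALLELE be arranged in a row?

60

Letter multiplicities in ALLELE: A×1, E×2, L×3.
Dividing 6! = 720 by 3!·2! = 12 for the repeated letters gives 60.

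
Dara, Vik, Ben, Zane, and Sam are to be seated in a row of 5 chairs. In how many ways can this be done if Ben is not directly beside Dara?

There are 5! = 120 arrangements in all. If Ben and Dara are adjacent, merging them into one block gives 2·(4)! = 48 arrangements.
So 120 − 48 = 72 arrangements keep them apart.

72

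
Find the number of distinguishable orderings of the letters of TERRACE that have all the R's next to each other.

Treat the 2 copies of R as a single block. The multiset to arrange is then {RR, A, C, E, E, T}, 6 items in all.
That gives (6)!/(2!) = 360 arrangements.

360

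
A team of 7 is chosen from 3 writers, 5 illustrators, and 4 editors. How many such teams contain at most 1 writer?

288

Split by how many writers are chosen (0 through 1).
Sum: C(3,0)·C(9,7) + C(3,1)·C(9,6) = 36 + 252 = 288.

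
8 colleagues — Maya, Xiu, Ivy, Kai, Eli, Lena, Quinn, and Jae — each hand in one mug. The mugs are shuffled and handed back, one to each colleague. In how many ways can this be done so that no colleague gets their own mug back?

This is the derangement count D_8: permutations of 8 items with no fixed point.
By inclusion–exclusion this is Σ_{j=0}^{8} (−1)^j C(8,j)·(8−j)!.
Computing: 40320 − 40320 + 20160 − 6720 + 1680 − 336 + 56 − 8 + 1 = 14833.

14833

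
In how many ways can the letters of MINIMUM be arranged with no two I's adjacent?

There are 7!/(3!·2!) = 420 arrangements of MINIMUM in total.
If the two I's are adjacent, glue them into one block, leaving 6 items to arrange: (6)!/(3!) = 120 ways.
Subtracting, 420 − 120 = 300 arrangements keep the I's apart.

300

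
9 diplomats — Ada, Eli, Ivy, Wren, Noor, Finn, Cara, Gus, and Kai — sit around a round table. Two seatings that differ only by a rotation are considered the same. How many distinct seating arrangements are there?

40320

Around a circle, 9 distinct people have 9!/9 = (8)! = 40320 rotationally distinct seatings.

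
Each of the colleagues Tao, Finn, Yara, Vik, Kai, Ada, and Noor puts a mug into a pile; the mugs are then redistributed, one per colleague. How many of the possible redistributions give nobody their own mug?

1854

This is the derangement count D_7: permutations of 7 items with no fixed point.
By inclusion–exclusion this is Σ_{j=0}^{7} (−1)^j C(7,j)·(7−j)!.
Computing: 5040 − 5040 + 2520 − 840 + 210 − 42 + 7 − 1 = 1854.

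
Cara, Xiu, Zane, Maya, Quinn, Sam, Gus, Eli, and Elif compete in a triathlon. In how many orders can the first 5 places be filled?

15120

There are 9 choices for 1st place, 8 for 2nd, and so on down to 5 for position 5.
That gives 9 × 8 × 7 × 6 × 5 = 15120.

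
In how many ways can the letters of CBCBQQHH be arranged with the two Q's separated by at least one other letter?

There are 8!/(2!·2!·2!·2!) = 2520 arrangements of CBCBQQHH in total.
Arrangements with the Q's together: treat QQ as one letter, giving (7)!/(2!·2!·2!) = 630.
Hence 2520 − 630 = 1890.

1890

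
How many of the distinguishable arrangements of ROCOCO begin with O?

30

With the first slot taken by O, it remains to arrange the other 5 letters (RCOCO).
Those 5 letters have C appearing twice and O appearing twice, giving (5)!/(2!·2!) = 30.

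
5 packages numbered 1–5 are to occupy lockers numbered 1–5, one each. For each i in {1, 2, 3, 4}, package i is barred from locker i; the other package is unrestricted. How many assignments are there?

Let Aᵢ (for 1 ≤ i ≤ 4) be the placements that put package i in its forbidden locker. Any j of these fix j positions, leaving (5−j)! ways to fill the rest, and there are C(4,j) ways to pick which j.
By inclusion–exclusion, the number of valid placements is Σ_{j=0}^{4} (−1)^j C(4,j)·(5−j)!.
Computing: 120 − 96 + 36 − 8 + 1 = 53.

53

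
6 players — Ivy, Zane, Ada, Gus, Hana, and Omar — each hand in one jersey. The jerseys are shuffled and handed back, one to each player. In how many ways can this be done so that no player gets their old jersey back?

Count assignments avoiding every fixed point. For any j of the 6 players fixed to their old jersey, the other 6−j can be arranged in (6−j)! ways.
By inclusion–exclusion this is Σ_{j=0}^{6} (−1)^j C(6,j)·(6−j)!.
Computing: 720 − 720 + 360 − 120 + 30 − 6 + 1 = 265.

265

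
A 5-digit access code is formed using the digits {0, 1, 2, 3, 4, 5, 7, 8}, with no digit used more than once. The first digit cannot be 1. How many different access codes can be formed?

The first digit has 8−1 = 7 choices (anything except 1).
The remaining 4 digits are filled from the other 7 symbols without repetition: 7 × 6 × 5 × 4 = 840.
Total: 7 × 840 = 5880.

5880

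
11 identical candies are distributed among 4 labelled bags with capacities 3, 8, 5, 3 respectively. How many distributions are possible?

86

Ignoring the caps, the number of non-negative solutions to x_1+…+x_4 = 11 is C(14,3) = 364.
Subtract solutions that violate a single cap (substitute x_i' = x_i − (cap_i+1)): x_1 ≥ 4 gives C(10,3) = 120; x_2 ≥ 9 gives C(5,3) = 10; x_3 ≥ 6 gives C(8,3) = 56; x_4 ≥ 4 gives C(10,3) = 120. Together 306.
Add back pairs where two caps are both exceeded: 0 + 4 + 20 + 0 + 0 + 4 = 28.
By inclusion–exclusion the count is 364 − 306 + 28 = 86.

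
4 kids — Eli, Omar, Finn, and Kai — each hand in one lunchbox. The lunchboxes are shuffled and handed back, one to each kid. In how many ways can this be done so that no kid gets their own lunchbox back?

9

Count assignments avoiding every fixed point. For any j of the 4 kids fixed to their own lunchbox, the other 4−j can be arranged in (4−j)! ways.
By inclusion–exclusion this is Σ_{j=0}^{4} (−1)^j C(4,j)·(4−j)!.
Computing: 24 − 24 + 12 − 4 + 1 = 9.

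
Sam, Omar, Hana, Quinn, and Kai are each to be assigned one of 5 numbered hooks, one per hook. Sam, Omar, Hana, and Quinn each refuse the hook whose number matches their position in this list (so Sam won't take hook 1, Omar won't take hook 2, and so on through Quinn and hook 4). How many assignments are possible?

Let Aᵢ (for 1 ≤ i ≤ 4) be the placements that put person i in their forbidden hook. Any j of these fix j positions, leaving (5−j)! ways to fill the rest, and there are C(4,j) ways to pick which j.
By inclusion–exclusion, the number of valid placements is Σ_{j=0}^{4} (−1)^j C(4,j)·(5−j)!.
Computing: 120 − 96 + 36 − 8 + 1 = 53.

53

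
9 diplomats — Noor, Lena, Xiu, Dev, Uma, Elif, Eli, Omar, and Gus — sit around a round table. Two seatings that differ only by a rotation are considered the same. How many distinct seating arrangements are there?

40320

Around a circle, 9 distinct people have 9!/9 = (8)! = 40320 rotationally distinct seatings.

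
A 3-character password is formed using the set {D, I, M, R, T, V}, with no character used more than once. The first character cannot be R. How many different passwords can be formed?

100

The first character has 6−1 = 5 choices (anything except R).
The remaining 2 characters are filled from the other 5 symbols without repetition: 5 × 4 = 20.
Total: 5 × 20 = 100.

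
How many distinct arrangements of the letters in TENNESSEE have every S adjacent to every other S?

Treat the 2 copies of S as a single block. The multiset to arrange is then {SS, E, E, E, E, N, N, T}, 8 items in all.
That gives (8)!/(4!·2!) = 840 arrangements.

840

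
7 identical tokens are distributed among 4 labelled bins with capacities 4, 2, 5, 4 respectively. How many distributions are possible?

Ignoring the caps, the number of non-negative solutions to x_1+…+x_4 = 7 is C(10,3) = 120.
Subtract solutions that violate a single cap (substitute x_i' = x_i − (cap_i+1)): x_1 ≥ 5 gives C(5,3) = 10; x_2 ≥ 3 gives C(7,3) = 35; x_3 ≥ 6 gives C(4,3) = 4; x_4 ≥ 5 gives C(5,3) = 10. Together 59.
No two caps can be exceeded simultaneously, so the pair terms are all 0.
By inclusion–exclusion the count is 120 − 59 + 0 = 61.

61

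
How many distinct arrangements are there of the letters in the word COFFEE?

180

Letter multiplicities in COFFEE: C×1, E×2, F×2, O×1.
So there are 6! / (2!·2!) = 180 distinguishable arrangements.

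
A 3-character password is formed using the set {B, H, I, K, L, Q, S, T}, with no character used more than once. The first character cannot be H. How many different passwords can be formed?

The first character has 8−1 = 7 choices (anything except H).
The remaining 2 characters are filled from the other 7 symbols without repetition: 7 × 6 = 42.
Total: 7 × 42 = 294.

294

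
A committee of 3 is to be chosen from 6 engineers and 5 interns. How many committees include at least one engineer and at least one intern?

135

Unrestricted: C(11,3) = 165 ways to pick any 3 of the 11.
Selections missing a whole group: no engineers → C(5,3) = 10; no interns → C(6,3) = 20.
Both groups omitted at once is impossible, so 165 − 30 = 135.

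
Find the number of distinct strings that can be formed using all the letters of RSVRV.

The 5 letters of RSVRV have repeats: R appearing twice and V appearing twice.
The number of distinct arrangements is 5!/(2!·2!) = 120/4 = 30.

30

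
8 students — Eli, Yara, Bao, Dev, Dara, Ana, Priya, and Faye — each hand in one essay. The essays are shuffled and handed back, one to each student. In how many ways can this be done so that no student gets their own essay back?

14833

Let Aᵢ be the assignments in which student i gets their own essay. We want the size of the complement of A₁∪…∪A_8.
By inclusion–exclusion this is Σ_{j=0}^{8} (−1)^j C(8,j)·(8−j)!.
Computing: 40320 − 40320 + 20160 − 6720 + 1680 − 336 + 56 − 8 + 1 = 14833.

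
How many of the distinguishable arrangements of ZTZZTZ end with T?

With the last slot taken by T, it remains to arrange the other 5 letters (ZZZTZ).
Those 5 letters have Z appearing 4 times, giving (5)!/(4!) = 5.

5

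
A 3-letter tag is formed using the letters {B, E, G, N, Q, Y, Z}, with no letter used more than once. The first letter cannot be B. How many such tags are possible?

The first letter has 7−1 = 6 choices (anything except B).
The remaining 2 letters are filled from the other 6 symbols without repetition: 6 × 5 = 30.
Total: 6 × 30 = 180.

180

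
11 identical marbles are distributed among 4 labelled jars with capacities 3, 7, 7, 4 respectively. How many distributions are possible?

130

By stars and bars, unrestricted non-negative solutions to x_1+…+x_4 = 11 number C(11+3,3) = 364.
Subtract solutions that violate a single cap (substitute x_i' = x_i − (cap_i+1)): x_1 ≥ 4 gives C(10,3) = 120; x_2 ≥ 8 gives C(6,3) = 20; x_3 ≥ 8 gives C(6,3) = 20; x_4 ≥ 5 gives C(9,3) = 84. Together 244.
Add back pairs where two caps are both exceeded: 0 + 0 + 10 + 0 + 0 + 0 = 10.
By inclusion–exclusion the count is 364 − 244 + 10 = 130.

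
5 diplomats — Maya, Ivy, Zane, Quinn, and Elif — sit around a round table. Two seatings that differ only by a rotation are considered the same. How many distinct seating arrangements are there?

24

Around a circle, 5 distinct people have 5!/5 = (4)! = 24 rotationally distinct seatings.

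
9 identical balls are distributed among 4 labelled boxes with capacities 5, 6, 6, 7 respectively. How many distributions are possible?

Ignoring the caps, the number of non-negative solutions to x_1+…+x_4 = 9 is C(12,3) = 220.
Subtract solutions that violate a single cap (substitute x_i' = x_i − (cap_i+1)): x_1 ≥ 6 gives C(6,3) = 20; x_2 ≥ 7 gives C(5,3) = 10; x_3 ≥ 7 gives C(5,3) = 10; x_4 ≥ 8 gives C(4,3) = 4. Together 44.
No two caps can be exceeded simultaneously, so the pair terms are all 0.
By inclusion–exclusion the count is 220 − 44 + 0 = 176.

176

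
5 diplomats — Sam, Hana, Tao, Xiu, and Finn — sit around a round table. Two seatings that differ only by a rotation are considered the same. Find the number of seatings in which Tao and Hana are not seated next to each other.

12

All circular seatings of 5 people number (4)! = 24.
Those with Tao next to Hana: fuse the pair into one unit and seat 4 units around a circle — 2·(3)! = 12.
Subtracting, 24 − 12 = 12.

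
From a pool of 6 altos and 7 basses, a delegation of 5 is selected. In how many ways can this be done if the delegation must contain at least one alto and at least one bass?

1260

Total 5-person selections from all 13: C(13,5) = 1287.
Subtract selections that omit an entire group: no altos → C(7,5) = 21; no basses → C(6,5) = 6.
Both groups omitted at once is impossible, so 1287 − 27 = 1260.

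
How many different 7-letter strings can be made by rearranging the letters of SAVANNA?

Letter multiplicities in SAVANNA: A×3, N×2, S×1, V×1.
So there are 7! / (3!·2!) = 420 distinguishable arrangements.

420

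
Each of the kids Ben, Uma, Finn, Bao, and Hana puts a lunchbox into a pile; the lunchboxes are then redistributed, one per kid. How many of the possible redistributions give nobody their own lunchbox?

44

This is the derangement count D_5: permutations of 5 items with no fixed point.
By inclusion–exclusion this is Σ_{j=0}^{5} (−1)^j C(5,j)·(5−j)!.
Computing: 120 − 120 + 60 − 20 + 5 − 1 = 44.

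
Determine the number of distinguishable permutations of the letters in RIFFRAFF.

RIFFRAFF has 8 letters with F appearing 4 times and R appearing twice.
So there are 8! / (4!·2!) = 840 distinguishable arrangements.

840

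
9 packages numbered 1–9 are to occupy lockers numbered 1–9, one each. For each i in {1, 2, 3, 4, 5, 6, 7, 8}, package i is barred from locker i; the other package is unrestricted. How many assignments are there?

148329

Let Aᵢ (for 1 ≤ i ≤ 8) be the placements that put package i in its forbidden locker. Any j of these fix j positions, leaving (9−j)! ways to fill the rest, and there are C(8,j) ways to pick which j.
By inclusion–exclusion, the number of valid placements is Σ_{j=0}^{8} (−1)^j C(8,j)·(9−j)!.
Computing: 362880 − 322560 + 141120 − 40320 + 8400 − 1344 + 168 − 16 + 1 = 148329.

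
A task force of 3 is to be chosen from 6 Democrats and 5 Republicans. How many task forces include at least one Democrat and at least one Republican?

135

With no constraint there are C(11,3) = 165 possible selections.
Selections missing a whole group: no Democrats → C(5,3) = 10; no Republicans → C(6,3) = 20.
Both groups omitted at once is impossible, so 165 − 30 = 135.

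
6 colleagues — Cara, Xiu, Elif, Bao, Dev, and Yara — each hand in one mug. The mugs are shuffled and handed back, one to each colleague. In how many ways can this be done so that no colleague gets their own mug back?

265

Let Aᵢ be the assignments in which colleague i gets their own mug. We want the size of the complement of A₁∪…∪A_6.
By inclusion–exclusion this is Σ_{j=0}^{6} (−1)^j C(6,j)·(6−j)!.
Computing: 720 − 720 + 360 − 120 + 30 − 6 + 1 = 265.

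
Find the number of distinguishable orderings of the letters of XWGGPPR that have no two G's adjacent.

Total arrangements of XWGGPPR: 7!/(2!·2!) = 1260.
Arrangements with the G's together: treat GG as one letter, giving (6)!/(2!) = 360.
Hence 1260 − 360 = 900.

900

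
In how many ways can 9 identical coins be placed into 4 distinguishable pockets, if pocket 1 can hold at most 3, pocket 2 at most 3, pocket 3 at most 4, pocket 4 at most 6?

Ignoring the caps, the number of non-negative solutions to x_1+…+x_4 = 9 is C(12,3) = 220.
Subtract solutions that violate a single cap (substitute x_i' = x_i − (cap_i+1)): x_1 ≥ 4 gives C(8,3) = 56; x_2 ≥ 4 gives C(8,3) = 56; x_3 ≥ 5 gives C(7,3) = 35; x_4 ≥ 7 gives C(5,3) = 10. Together 157.
Add back pairs where two caps are both exceeded: 4 + 1 + 0 + 1 + 0 + 0 = 6.
By inclusion–exclusion the count is 220 − 157 + 6 = 69.

69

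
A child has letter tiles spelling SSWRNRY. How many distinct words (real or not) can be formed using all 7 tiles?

1260

Letter multiplicities in SSWRNRY: N×1, R×2, S×2, W×1, Y×1.
So there are 7! / (2!·2!) = 1260 distinguishable arrangements.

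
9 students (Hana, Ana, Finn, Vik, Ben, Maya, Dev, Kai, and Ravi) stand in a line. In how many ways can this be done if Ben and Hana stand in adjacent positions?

Treat {Ben, Hana} as a single unit. There are 8 units to order, and the pair itself can be ordered 2 ways.
That gives 2 × 8! = 2 × 40320 = 80640.

80640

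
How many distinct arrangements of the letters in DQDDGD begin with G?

5

With the first slot taken by G, it remains to arrange the other 5 letters (DQDDD).
Those 5 letters have D appearing 4 times, giving (5)!/(4!) = 5.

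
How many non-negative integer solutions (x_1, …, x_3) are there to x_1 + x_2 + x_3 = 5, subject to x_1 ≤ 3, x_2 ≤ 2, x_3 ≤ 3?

Without the upper bounds there are C(7,2) = 21 ways to split 5 among 3 variables.
Subtract solutions that violate a single cap (substitute x_i' = x_i − (cap_i+1)): x_1 ≥ 4 gives C(3,2) = 3; x_2 ≥ 3 gives C(4,2) = 6; x_3 ≥ 4 gives C(3,2) = 3. Together 12.
No two caps can be exceeded simultaneously, so the pair terms are all 0.
By inclusion–exclusion the count is 21 − 12 + 0 = 9.

9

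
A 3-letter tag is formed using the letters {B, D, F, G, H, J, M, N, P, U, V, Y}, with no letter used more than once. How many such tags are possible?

1320

With no repetition, fill the 3 letters in order: 12 choices, then 11, down to 10.
12 × 11 × 10 = 1320.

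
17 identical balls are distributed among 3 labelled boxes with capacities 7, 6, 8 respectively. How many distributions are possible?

15

Without the upper bounds there are C(19,2) = 171 ways to split 17 among 3 boxes.
Subtract solutions that violate a single cap (substitute x_i' = x_i − (cap_i+1)): x_1 ≥ 8 gives C(11,2) = 55; x_2 ≥ 7 gives C(12,2) = 66; x_3 ≥ 9 gives C(10,2) = 45. Together 166.
Add back pairs where two caps are both exceeded: 6 + 1 + 3 = 10.
By inclusion–exclusion the count is 171 − 166 + 10 = 15.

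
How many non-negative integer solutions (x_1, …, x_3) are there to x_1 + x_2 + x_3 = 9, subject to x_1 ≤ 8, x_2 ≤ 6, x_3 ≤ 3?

By stars and bars, unrestricted non-negative solutions to x_1+…+x_3 = 9 number C(9+2,2) = 55.
Subtract solutions that violate a single cap (substitute x_i' = x_i − (cap_i+1)): x_1 ≥ 9 gives C(2,2) = 1; x_2 ≥ 7 gives C(4,2) = 6; x_3 ≥ 4 gives C(7,2) = 21. Together 28.
No two caps can be exceeded simultaneously, so the pair terms are all 0.
By inclusion–exclusion the count is 55 − 28 + 0 = 27.

27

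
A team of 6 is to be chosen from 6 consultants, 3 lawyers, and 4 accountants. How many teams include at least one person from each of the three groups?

Unrestricted: C(13,6) = 1716 ways to pick any 6 of the 13.
Subtract selections that omit an entire group: no consultants → C(7,6) = 7; no lawyers → C(10,6) = 210; no accountants → C(9,6) = 84.
Add back selections omitting two groups (i.e. drawn from a single group): C(6,6) + C(3,6) + C(4,6) = 1.
By inclusion–exclusion: 1716 − 301 + 1 = 1416.

1416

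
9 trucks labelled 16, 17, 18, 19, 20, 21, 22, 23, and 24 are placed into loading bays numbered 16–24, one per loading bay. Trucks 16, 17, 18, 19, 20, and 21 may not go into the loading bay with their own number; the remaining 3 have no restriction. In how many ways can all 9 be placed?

Let Aᵢ (for 16 ≤ i ≤ 21) be the placements that put truck i in its forbidden loading bay. Any j of these fix j positions, leaving (9−j)! ways to fill the rest, and there are C(6,j) ways to pick which j.
By inclusion–exclusion, the number of valid placements is Σ_{j=0}^{6} (−1)^j C(6,j)·(9−j)!.
Computing: 362880 − 241920 + 75600 − 14400 + 1800 − 144 + 6 = 183822.

183822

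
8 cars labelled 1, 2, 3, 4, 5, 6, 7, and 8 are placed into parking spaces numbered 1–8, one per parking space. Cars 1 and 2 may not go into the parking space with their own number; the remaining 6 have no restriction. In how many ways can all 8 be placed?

Let Aᵢ (for i ∈ {1, 2}) be the placements that put car i in its forbidden parking space. Any j of these fix j positions, leaving (8−j)! ways to fill the rest, and there are C(2,j) ways to pick which j.
By inclusion–exclusion, the number of valid placements is Σ_{j=0}^{2} (−1)^j C(2,j)·(8−j)!.
Computing: 40320 − 10080 + 720 = 30960.

30960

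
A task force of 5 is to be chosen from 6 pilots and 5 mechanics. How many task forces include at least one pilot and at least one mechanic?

455

Unrestricted: C(11,5) = 462 ways to pick any 5 of the 11.
Selections missing a whole group: no pilots → C(5,5) = 1; no mechanics → C(6,5) = 6.
Both groups omitted at once is impossible, so 462 − 7 = 455.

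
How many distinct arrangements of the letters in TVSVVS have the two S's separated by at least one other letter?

Total arrangements of TVSVVS: 6!/(3!·2!) = 60.
Arrangements with the S's together: treat SS as one letter, giving (5)!/(3!) = 20.
Hence 60 − 20 = 40.

40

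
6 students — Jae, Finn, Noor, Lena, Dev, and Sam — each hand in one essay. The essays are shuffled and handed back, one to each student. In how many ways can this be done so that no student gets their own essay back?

Let Aᵢ be the assignments in which student i gets their own essay. We want the size of the complement of A₁∪…∪A_6.
By inclusion–exclusion this is Σ_{j=0}^{6} (−1)^j C(6,j)·(6−j)!.
Computing: 720 − 720 + 360 − 120 + 30 − 6 + 1 = 265.

265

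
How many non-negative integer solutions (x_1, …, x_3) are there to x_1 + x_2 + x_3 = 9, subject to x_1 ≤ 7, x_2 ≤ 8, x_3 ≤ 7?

Ignoring the caps, the number of non-negative solutions to x_1+…+x_3 = 9 is C(11,2) = 55.
Subtract solutions that violate a single cap (substitute x_i' = x_i − (cap_i+1)): x_1 ≥ 8 gives C(3,2) = 3; x_2 ≥ 9 gives C(2,2) = 1; x_3 ≥ 8 gives C(3,2) = 3. Together 7.
No two caps can be exceeded simultaneously, so the pair terms are all 0.
By inclusion–exclusion the count is 55 − 7 + 0 = 48.

48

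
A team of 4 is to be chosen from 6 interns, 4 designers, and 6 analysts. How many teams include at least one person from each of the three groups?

Total 4-person selections from all 16: C(16,4) = 1820.
Selections missing a whole group: no interns → C(10,4) = 210; no designers → C(12,4) = 495; no analysts → C(10,4) = 210.
Add back selections omitting two groups (i.e. drawn from a single group): C(6,4) + C(4,4) + C(6,4) = 31.
By inclusion–exclusion: 1820 − 915 + 31 = 936.

936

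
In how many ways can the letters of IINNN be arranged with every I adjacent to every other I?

4

Treat the 2 copies of I as a single block. The multiset to arrange is then {II, N, N, N}, 4 items in all.
That gives (4)!/(3!) = 4 arrangements.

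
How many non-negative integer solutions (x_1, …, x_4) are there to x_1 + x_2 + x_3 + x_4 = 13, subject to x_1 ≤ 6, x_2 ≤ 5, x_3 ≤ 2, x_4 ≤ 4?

Ignoring the caps, the number of non-negative solutions to x_1+…+x_4 = 13 is C(16,3) = 560.
Subtract solutions that violate a single cap (substitute x_i' = x_i − (cap_i+1)): x_1 ≥ 7 gives C(9,3) = 84; x_2 ≥ 6 gives C(10,3) = 120; x_3 ≥ 3 gives C(13,3) = 286; x_4 ≥ 5 gives C(11,3) = 165. Together 655.
Add back pairs where two caps are both exceeded: 1 + 20 + 4 + 35 + 10 + 56 = 126.
By inclusion–exclusion the count is 560 − 655 + 126 = 31.

31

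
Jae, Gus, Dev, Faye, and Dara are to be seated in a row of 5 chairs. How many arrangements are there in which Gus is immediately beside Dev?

48

Treat {Gus, Dev} as a single unit. There are 4 units to order, and the pair itself can be ordered 2 ways.
That gives 2 × 4! = 2 × 24 = 48.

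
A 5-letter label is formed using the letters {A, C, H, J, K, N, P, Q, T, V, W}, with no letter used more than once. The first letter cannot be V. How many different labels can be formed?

50400

The first letter has 11−1 = 10 choices (anything except V).
The remaining 4 letters are filled from the other 10 symbols without repetition: 10 × 9 × 8 × 7 = 5040.
Total: 10 × 5040 = 50400.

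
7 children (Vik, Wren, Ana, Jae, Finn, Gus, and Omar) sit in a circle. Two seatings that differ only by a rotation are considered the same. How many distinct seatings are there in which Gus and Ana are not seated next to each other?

480

Without the restriction there are (6)! = 720 seatings.
Seatings with Gus beside Ana: treat them as a block with 2 internal orders, giving 2 × (5)! = 240.
Subtracting, 720 − 240 = 480.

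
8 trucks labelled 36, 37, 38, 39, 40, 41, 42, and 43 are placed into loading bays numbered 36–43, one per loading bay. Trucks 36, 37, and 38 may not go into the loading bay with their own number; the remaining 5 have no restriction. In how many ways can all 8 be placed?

Let Aᵢ (for i ∈ {36, 37, 38}) be the placements that put truck i in its forbidden loading bay. Any j of these fix j positions, leaving (8−j)! ways to fill the rest, and there are C(3,j) ways to pick which j.
By inclusion–exclusion, the number of valid placements is Σ_{j=0}^{3} (−1)^j C(3,j)·(8−j)!.
Computing: 40320 − 15120 + 2160 − 120 = 27240.

27240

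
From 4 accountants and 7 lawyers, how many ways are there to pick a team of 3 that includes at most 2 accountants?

161

Split by how many accountants are chosen (0 through 2).
Sum: C(4,0)·C(7,3) + C(4,1)·C(7,2) + C(4,2)·C(7,1) = 35 + 84 + 42 = 161.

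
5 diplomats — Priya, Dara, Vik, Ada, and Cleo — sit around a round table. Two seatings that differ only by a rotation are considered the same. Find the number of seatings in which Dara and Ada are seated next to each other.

12

Glue Dara and Ada into a block (2 internal orders). Seating 4 units around a circle gives (3)! arrangements.
So 2 × (3)! = 2 × 6 = 12.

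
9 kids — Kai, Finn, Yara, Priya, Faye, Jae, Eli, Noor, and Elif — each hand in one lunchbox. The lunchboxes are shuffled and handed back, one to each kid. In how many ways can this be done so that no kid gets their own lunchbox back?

Let Aᵢ be the assignments in which kid i gets their own lunchbox. We want the size of the complement of A₁∪…∪A_9.
By inclusion–exclusion this is Σ_{j=0}^{9} (−1)^j C(9,j)·(9−j)!.
Computing: 362880 − 362880 + 181440 − 60480 + 15120 − 3024 + 504 − 72 + 9 − 1 = 133496.

133496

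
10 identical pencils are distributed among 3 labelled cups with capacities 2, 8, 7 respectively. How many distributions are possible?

Without the upper bounds there are C(12,2) = 66 ways to split 10 among 3 cups.
Subtract solutions that violate a single cap (substitute x_i' = x_i − (cap_i+1)): x_1 ≥ 3 gives C(9,2) = 36; x_2 ≥ 9 gives C(3,2) = 3; x_3 ≥ 8 gives C(4,2) = 6. Together 45.
No two caps can be exceeded simultaneously, so the pair terms are all 0.
By inclusion–exclusion the count is 66 − 45 + 0 = 21.

21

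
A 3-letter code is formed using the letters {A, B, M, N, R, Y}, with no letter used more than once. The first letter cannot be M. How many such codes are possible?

100

The first letter has 6−1 = 5 choices (anything except M).
The remaining 2 letters are filled from the other 5 symbols without repetition: 5 × 4 = 20.
Total: 5 × 20 = 100.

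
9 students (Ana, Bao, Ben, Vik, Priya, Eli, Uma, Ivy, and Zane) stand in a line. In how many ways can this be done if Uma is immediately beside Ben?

Treat {Uma, Ben} as a single unit. There are 8 units to order, and the pair itself can be ordered 2 ways.
So the count is 2·(8)! = 80640.

80640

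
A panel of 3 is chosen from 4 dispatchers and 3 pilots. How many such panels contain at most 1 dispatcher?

13

Split by how many dispatchers are chosen (0 through 1).
Sum: C(4,0)·C(3,3) + C(4,1)·C(3,2) = 1 + 12 = 13.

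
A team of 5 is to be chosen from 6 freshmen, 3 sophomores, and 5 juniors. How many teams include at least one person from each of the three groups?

1365

Unrestricted: C(14,5) = 2002 ways to pick any 5 of the 14.
Selections missing a whole group: no freshmen → C(8,5) = 56; no sophomores → C(11,5) = 462; no juniors → C(9,5) = 126.
Add back selections omitting two groups (i.e. drawn from a single group): C(6,5) + C(3,5) + C(5,5) = 7.
By inclusion–exclusion: 2002 − 644 + 7 = 1365.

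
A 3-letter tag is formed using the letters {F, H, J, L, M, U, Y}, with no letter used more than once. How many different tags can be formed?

210

With no repetition, fill the 3 letters in order: 7 choices, then 6, down to 5.
7 × 6 × 5 = 210.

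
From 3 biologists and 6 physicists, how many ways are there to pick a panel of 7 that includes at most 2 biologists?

21

Split by how many biologists are chosen (0 through 2).
Sum: C(3,0)·C(6,7) + C(3,1)·C(6,6) + C(3,2)·C(6,5) = 0 + 3 + 18 = 21.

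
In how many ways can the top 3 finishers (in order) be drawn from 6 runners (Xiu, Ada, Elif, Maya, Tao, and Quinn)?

120

There are 6 choices for 1st place, 5 for 2nd, and 4 for 3rd.
That gives 6 × 5 × 4 = 120.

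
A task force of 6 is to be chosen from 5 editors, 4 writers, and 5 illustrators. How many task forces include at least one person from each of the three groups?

With no constraint there are C(14,6) = 3003 possible selections.
Selections missing a whole group: no editors → C(9,6) = 84; no writers → C(10,6) = 210; no illustrators → C(9,6) = 84.
Add back selections omitting two groups (i.e. drawn from a single group): C(5,6) + C(4,6) + C(5,6) = 0.
By inclusion–exclusion: 3003 − 378 + 0 = 2625.

2625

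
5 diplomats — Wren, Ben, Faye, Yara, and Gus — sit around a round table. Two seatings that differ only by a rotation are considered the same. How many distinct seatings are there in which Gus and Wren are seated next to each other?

Glue Gus and Wren into a block (2 internal orders). Seating 4 units around a circle gives (3)! arrangements.
So 2 × (3)! = 2 × 6 = 12.

12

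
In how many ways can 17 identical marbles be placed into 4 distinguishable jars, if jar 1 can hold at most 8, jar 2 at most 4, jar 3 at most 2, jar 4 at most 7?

31

Without the upper bounds there are C(20,3) = 1140 ways to split 17 among 4 jars.
Subtract solutions that violate a single cap (substitute x_i' = x_i − (cap_i+1)): x_1 ≥ 9 gives C(11,3) = 165; x_2 ≥ 5 gives C(15,3) = 455; x_3 ≥ 3 gives C(17,3) = 680; x_4 ≥ 8 gives C(12,3) = 220. Together 1520.
Add back pairs where two caps are both exceeded: 20 + 56 + 1 + 220 + 35 + 84 = 416.
Subtract triples: 1 + 0 + 0 + 4 = 5.
By inclusion–exclusion the count is 1140 − 1520 + 416 − 5 = 31.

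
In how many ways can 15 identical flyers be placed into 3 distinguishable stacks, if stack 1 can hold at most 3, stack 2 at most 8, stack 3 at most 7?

10

By stars and bars, unrestricted non-negative solutions to x_1+…+x_3 = 15 number C(15+2,2) = 136.
Subtract solutions that violate a single cap (substitute x_i' = x_i − (cap_i+1)): x_1 ≥ 4 gives C(13,2) = 78; x_2 ≥ 9 gives C(8,2) = 28; x_3 ≥ 8 gives C(9,2) = 36. Together 142.
Add back pairs where two caps are both exceeded: 6 + 10 + 0 = 16.
By inclusion–exclusion the count is 136 − 142 + 16 = 10.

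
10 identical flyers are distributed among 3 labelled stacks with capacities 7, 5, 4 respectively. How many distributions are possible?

By stars and bars, unrestricted non-negative solutions to x_1+…+x_3 = 10 number C(10+2,2) = 66.
Subtract solutions that violate a single cap (substitute x_i' = x_i − (cap_i+1)): x_1 ≥ 8 gives C(4,2) = 6; x_2 ≥ 6 gives C(6,2) = 15; x_3 ≥ 5 gives C(7,2) = 21. Together 42.
No two caps can be exceeded simultaneously, so the pair terms are all 0.
By inclusion–exclusion the count is 66 − 42 + 0 = 24.

24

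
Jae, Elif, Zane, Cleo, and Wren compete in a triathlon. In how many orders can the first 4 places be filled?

120

This is an ordered selection of 4 from 5: P(5,4).
That gives 5 × 4 × 3 × 2 = 120.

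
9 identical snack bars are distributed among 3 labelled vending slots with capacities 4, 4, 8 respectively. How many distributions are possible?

Without the upper bounds there are C(11,2) = 55 ways to split 9 among 3 vending slots.
Subtract solutions that violate a single cap (substitute x_i' = x_i − (cap_i+1)): x_1 ≥ 5 gives C(6,2) = 15; x_2 ≥ 5 gives C(6,2) = 15; x_3 ≥ 9 gives C(2,2) = 1. Together 31.
No two caps can be exceeded simultaneously, so the pair terms are all 0.
By inclusion–exclusion the count is 55 − 31 + 0 = 24.

24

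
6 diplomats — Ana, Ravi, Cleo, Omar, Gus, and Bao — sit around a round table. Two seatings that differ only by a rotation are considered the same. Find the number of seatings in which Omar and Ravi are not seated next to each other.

72

Without the restriction there are (5)! = 120 seatings.
Those with Omar next to Ravi: fuse the pair into one unit and seat 5 units around a circle — 2·(4)! = 48.
Subtracting, 120 − 48 = 72.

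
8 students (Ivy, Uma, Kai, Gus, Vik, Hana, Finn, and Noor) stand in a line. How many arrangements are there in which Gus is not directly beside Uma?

Of the 8! = 40320 arrangements, those with Gus and Uma adjacent number 2 × 7! = 10080 (treat the pair as a block with 2 internal orders).
Complementary counting: 40320 − 10080 = 30240.

30240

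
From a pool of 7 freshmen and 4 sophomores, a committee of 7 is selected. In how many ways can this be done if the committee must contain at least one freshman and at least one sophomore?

329

Total 7-person selections from all 11: C(11,7) = 330.
Selections missing a whole group: no freshmen → C(4,7) = 0; no sophomores → C(7,7) = 1.
Both groups omitted at once is impossible, so 330 − 1 = 329.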